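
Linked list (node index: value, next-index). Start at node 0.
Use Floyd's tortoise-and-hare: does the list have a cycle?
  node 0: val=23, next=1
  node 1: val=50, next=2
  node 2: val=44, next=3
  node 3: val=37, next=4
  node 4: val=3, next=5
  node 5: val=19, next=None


Floyd's tortoise (slow, +1) and hare (fast, +2):
  init: slow=0, fast=0
  step 1: slow=1, fast=2
  step 2: slow=2, fast=4
  step 3: fast 4->5->None, no cycle

Cycle: no


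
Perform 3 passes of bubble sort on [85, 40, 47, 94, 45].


Initial: [85, 40, 47, 94, 45]
Pass 1: [40, 47, 85, 45, 94] (3 swaps)
Pass 2: [40, 47, 45, 85, 94] (1 swaps)
Pass 3: [40, 45, 47, 85, 94] (1 swaps)

After 3 passes: [40, 45, 47, 85, 94]


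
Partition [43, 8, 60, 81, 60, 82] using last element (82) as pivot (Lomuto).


Pivot: 82
  43 <= 82: advance i (no swap)
  8 <= 82: advance i (no swap)
  60 <= 82: advance i (no swap)
  81 <= 82: advance i (no swap)
  60 <= 82: advance i (no swap)
Place pivot at 5: [43, 8, 60, 81, 60, 82]

Partitioned: [43, 8, 60, 81, 60, 82]


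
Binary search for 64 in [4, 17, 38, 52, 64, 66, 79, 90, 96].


Step 1: lo=0, hi=8, mid=4, val=64

Found at index 4


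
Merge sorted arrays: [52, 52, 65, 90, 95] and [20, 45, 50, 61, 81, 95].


Take 20 from B
Take 45 from B
Take 50 from B
Take 52 from A
Take 52 from A
Take 61 from B
Take 65 from A
Take 81 from B
Take 90 from A
Take 95 from A

Merged: [20, 45, 50, 52, 52, 61, 65, 81, 90, 95, 95]


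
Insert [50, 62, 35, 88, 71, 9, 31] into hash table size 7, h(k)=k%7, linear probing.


Insert 50: h=1 -> slot 1
Insert 62: h=6 -> slot 6
Insert 35: h=0 -> slot 0
Insert 88: h=4 -> slot 4
Insert 71: h=1, 1 probes -> slot 2
Insert 9: h=2, 1 probes -> slot 3
Insert 31: h=3, 2 probes -> slot 5

Table: [35, 50, 71, 9, 88, 31, 62]


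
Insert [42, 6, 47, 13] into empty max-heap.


Insert 42: [42]
Insert 6: [42, 6]
Insert 47: [47, 6, 42]
Insert 13: [47, 13, 42, 6]

Final heap: [47, 13, 42, 6]


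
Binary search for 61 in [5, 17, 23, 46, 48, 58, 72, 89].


Step 1: lo=0, hi=7, mid=3, val=46
Step 2: lo=4, hi=7, mid=5, val=58
Step 3: lo=6, hi=7, mid=6, val=72

Not found


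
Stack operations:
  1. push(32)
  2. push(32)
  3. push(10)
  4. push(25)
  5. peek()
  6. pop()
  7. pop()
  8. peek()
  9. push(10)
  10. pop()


push(32) -> [32]
push(32) -> [32, 32]
push(10) -> [32, 32, 10]
push(25) -> [32, 32, 10, 25]
peek()->25
pop()->25, [32, 32, 10]
pop()->10, [32, 32]
peek()->32
push(10) -> [32, 32, 10]
pop()->10, [32, 32]

Final stack: [32, 32]


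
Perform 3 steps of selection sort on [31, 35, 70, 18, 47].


Initial: [31, 35, 70, 18, 47]
Step 1: min=18 at 3
  Swap: [18, 35, 70, 31, 47]
Step 2: min=31 at 3
  Swap: [18, 31, 70, 35, 47]
Step 3: min=35 at 3
  Swap: [18, 31, 35, 70, 47]

After 3 steps: [18, 31, 35, 70, 47]


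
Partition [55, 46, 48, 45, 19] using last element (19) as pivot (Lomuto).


Pivot: 19
Place pivot at 0: [19, 46, 48, 45, 55]

Partitioned: [19, 46, 48, 45, 55]


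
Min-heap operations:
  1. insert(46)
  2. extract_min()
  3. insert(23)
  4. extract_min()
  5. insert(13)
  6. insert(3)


insert(46) -> [46]
extract_min()->46, []
insert(23) -> [23]
extract_min()->23, []
insert(13) -> [13]
insert(3) -> [3, 13]

Final heap: [3, 13]


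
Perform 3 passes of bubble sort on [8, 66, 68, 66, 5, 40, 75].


Initial: [8, 66, 68, 66, 5, 40, 75]
Pass 1: [8, 66, 66, 5, 40, 68, 75] (3 swaps)
Pass 2: [8, 66, 5, 40, 66, 68, 75] (2 swaps)
Pass 3: [8, 5, 40, 66, 66, 68, 75] (2 swaps)

After 3 passes: [8, 5, 40, 66, 66, 68, 75]


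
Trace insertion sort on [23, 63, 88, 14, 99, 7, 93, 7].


Initial: [23, 63, 88, 14, 99, 7, 93, 7]
Insert 63: [23, 63, 88, 14, 99, 7, 93, 7]
Insert 88: [23, 63, 88, 14, 99, 7, 93, 7]
Insert 14: [14, 23, 63, 88, 99, 7, 93, 7]
Insert 99: [14, 23, 63, 88, 99, 7, 93, 7]
Insert 7: [7, 14, 23, 63, 88, 99, 93, 7]
Insert 93: [7, 14, 23, 63, 88, 93, 99, 7]
Insert 7: [7, 7, 14, 23, 63, 88, 93, 99]

Sorted: [7, 7, 14, 23, 63, 88, 93, 99]


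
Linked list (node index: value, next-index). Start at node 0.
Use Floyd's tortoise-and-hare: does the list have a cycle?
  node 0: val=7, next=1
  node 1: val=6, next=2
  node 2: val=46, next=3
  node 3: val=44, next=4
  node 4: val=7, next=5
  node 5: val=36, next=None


Floyd's tortoise (slow, +1) and hare (fast, +2):
  init: slow=0, fast=0
  step 1: slow=1, fast=2
  step 2: slow=2, fast=4
  step 3: fast 4->5->None, no cycle

Cycle: no


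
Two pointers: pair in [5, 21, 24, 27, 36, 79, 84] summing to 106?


lo=0(5)+hi=6(84)=89
lo=1(21)+hi=6(84)=105
lo=2(24)+hi=6(84)=108
lo=2(24)+hi=5(79)=103
lo=3(27)+hi=5(79)=106

Yes: 27+79=106


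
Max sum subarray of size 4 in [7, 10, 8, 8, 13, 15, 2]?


[0:4]: 33
[1:5]: 39
[2:6]: 44
[3:7]: 38

Max: 44 at [2:6]


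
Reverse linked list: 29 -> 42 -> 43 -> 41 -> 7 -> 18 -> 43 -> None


Step 1: curr=29, set curr.next=prev(None) | reversed so far: 29
Step 2: curr=42, set curr.next=prev(29) | reversed so far: 42 -> 29
Step 3: curr=43, set curr.next=prev(42) | reversed so far: 43 -> 42 -> 29
Step 4: curr=41, set curr.next=prev(43) | reversed so far: 41 -> 43 -> 42 -> 29
Step 5: curr=7, set curr.next=prev(41) | reversed so far: 7 -> 41 -> 43 -> 42 -> 29
Step 6: curr=18, set curr.next=prev(7) | reversed so far: 18 -> 7 -> 41 -> 43 -> 42 -> 29
Step 7: curr=43, set curr.next=prev(18) | reversed so far: 43 -> 18 -> 7 -> 41 -> 43 -> 42 -> 29

43 -> 18 -> 7 -> 41 -> 43 -> 42 -> 29 -> None


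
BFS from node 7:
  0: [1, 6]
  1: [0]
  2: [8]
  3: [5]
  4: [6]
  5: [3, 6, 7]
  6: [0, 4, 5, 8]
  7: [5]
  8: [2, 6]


Visit 7, enqueue [5]
Visit 5, enqueue [3, 6]
Visit 3, enqueue []
Visit 6, enqueue [0, 4, 8]
Visit 0, enqueue [1]
Visit 4, enqueue []
Visit 8, enqueue [2]
Visit 1, enqueue []
Visit 2, enqueue []

BFS order: [7, 5, 3, 6, 0, 4, 8, 1, 2]


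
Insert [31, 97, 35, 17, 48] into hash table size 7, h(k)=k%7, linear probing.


Insert 31: h=3 -> slot 3
Insert 97: h=6 -> slot 6
Insert 35: h=0 -> slot 0
Insert 17: h=3, 1 probes -> slot 4
Insert 48: h=6, 2 probes -> slot 1

Table: [35, 48, None, 31, 17, None, 97]


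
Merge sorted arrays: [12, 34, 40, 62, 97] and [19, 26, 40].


Take 12 from A
Take 19 from B
Take 26 from B
Take 34 from A
Take 40 from A
Take 40 from B

Merged: [12, 19, 26, 34, 40, 40, 62, 97]


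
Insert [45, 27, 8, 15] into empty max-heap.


Insert 45: [45]
Insert 27: [45, 27]
Insert 8: [45, 27, 8]
Insert 15: [45, 27, 8, 15]

Final heap: [45, 27, 8, 15]


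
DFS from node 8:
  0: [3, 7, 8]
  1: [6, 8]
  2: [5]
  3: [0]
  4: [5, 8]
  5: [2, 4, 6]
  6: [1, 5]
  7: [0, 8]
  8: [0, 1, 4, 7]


Visit 8, push [7, 4, 1, 0]
Visit 0, push [7, 3]
Visit 3, push []
Visit 7, push []
Visit 1, push [6]
Visit 6, push [5]
Visit 5, push [4, 2]
Visit 2, push []
Visit 4, push []

DFS order: [8, 0, 3, 7, 1, 6, 5, 2, 4]


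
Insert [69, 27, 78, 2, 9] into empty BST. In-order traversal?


Insert 69: root
Insert 27: L from 69
Insert 78: R from 69
Insert 2: L from 69 -> L from 27
Insert 9: L from 69 -> L from 27 -> R from 2

In-order: [2, 9, 27, 69, 78]


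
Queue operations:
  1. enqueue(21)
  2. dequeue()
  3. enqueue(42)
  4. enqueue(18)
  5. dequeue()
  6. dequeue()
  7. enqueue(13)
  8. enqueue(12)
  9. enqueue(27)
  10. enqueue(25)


enqueue(21) -> [21]
dequeue()->21, []
enqueue(42) -> [42]
enqueue(18) -> [42, 18]
dequeue()->42, [18]
dequeue()->18, []
enqueue(13) -> [13]
enqueue(12) -> [13, 12]
enqueue(27) -> [13, 12, 27]
enqueue(25) -> [13, 12, 27, 25]

Final queue: [13, 12, 27, 25]


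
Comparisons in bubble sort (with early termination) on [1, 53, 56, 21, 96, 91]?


Algorithm: bubble sort (with early termination)
Input: [1, 53, 56, 21, 96, 91]
Sorted: [1, 21, 53, 56, 91, 96]

12


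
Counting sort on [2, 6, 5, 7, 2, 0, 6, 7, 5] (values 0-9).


Input: [2, 6, 5, 7, 2, 0, 6, 7, 5]
Counts: [1, 0, 2, 0, 0, 2, 2, 2, 0, 0]

Sorted: [0, 2, 2, 5, 5, 6, 6, 7, 7]


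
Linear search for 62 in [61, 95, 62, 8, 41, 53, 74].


i=0: 61!=62
i=1: 95!=62
i=2: 62==62 found!

Found at 2, 3 comps


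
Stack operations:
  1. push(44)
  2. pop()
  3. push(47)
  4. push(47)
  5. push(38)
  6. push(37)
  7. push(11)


push(44) -> [44]
pop()->44, []
push(47) -> [47]
push(47) -> [47, 47]
push(38) -> [47, 47, 38]
push(37) -> [47, 47, 38, 37]
push(11) -> [47, 47, 38, 37, 11]

Final stack: [47, 47, 38, 37, 11]


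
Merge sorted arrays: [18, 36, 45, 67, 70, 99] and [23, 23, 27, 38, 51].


Take 18 from A
Take 23 from B
Take 23 from B
Take 27 from B
Take 36 from A
Take 38 from B
Take 45 from A
Take 51 from B

Merged: [18, 23, 23, 27, 36, 38, 45, 51, 67, 70, 99]


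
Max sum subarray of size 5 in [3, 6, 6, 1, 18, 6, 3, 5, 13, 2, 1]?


[0:5]: 34
[1:6]: 37
[2:7]: 34
[3:8]: 33
[4:9]: 45
[5:10]: 29
[6:11]: 24

Max: 45 at [4:9]


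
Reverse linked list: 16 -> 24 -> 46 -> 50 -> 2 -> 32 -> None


Step 1: curr=16, set curr.next=prev(None) | reversed so far: 16
Step 2: curr=24, set curr.next=prev(16) | reversed so far: 24 -> 16
Step 3: curr=46, set curr.next=prev(24) | reversed so far: 46 -> 24 -> 16
Step 4: curr=50, set curr.next=prev(46) | reversed so far: 50 -> 46 -> 24 -> 16
Step 5: curr=2, set curr.next=prev(50) | reversed so far: 2 -> 50 -> 46 -> 24 -> 16
Step 6: curr=32, set curr.next=prev(2) | reversed so far: 32 -> 2 -> 50 -> 46 -> 24 -> 16

32 -> 2 -> 50 -> 46 -> 24 -> 16 -> None


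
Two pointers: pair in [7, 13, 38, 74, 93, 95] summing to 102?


lo=0(7)+hi=5(95)=102

Yes: 7+95=102


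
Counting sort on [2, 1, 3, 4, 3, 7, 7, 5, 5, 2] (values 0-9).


Input: [2, 1, 3, 4, 3, 7, 7, 5, 5, 2]
Counts: [0, 1, 2, 2, 1, 2, 0, 2, 0, 0]

Sorted: [1, 2, 2, 3, 3, 4, 5, 5, 7, 7]


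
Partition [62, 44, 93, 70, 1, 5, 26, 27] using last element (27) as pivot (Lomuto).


Pivot: 27
  1 <= 27: swap -> [1, 44, 93, 70, 62, 5, 26, 27]
  5 <= 27: swap -> [1, 5, 93, 70, 62, 44, 26, 27]
  26 <= 27: swap -> [1, 5, 26, 70, 62, 44, 93, 27]
Place pivot at 3: [1, 5, 26, 27, 62, 44, 93, 70]

Partitioned: [1, 5, 26, 27, 62, 44, 93, 70]


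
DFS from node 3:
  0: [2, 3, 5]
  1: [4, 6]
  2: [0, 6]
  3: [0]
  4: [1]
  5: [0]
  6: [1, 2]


Visit 3, push [0]
Visit 0, push [5, 2]
Visit 2, push [6]
Visit 6, push [1]
Visit 1, push [4]
Visit 4, push []
Visit 5, push []

DFS order: [3, 0, 2, 6, 1, 4, 5]


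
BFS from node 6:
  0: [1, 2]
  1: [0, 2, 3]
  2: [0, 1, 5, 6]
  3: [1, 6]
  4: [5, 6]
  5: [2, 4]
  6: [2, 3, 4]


Visit 6, enqueue [2, 3, 4]
Visit 2, enqueue [0, 1, 5]
Visit 3, enqueue []
Visit 4, enqueue []
Visit 0, enqueue []
Visit 1, enqueue []
Visit 5, enqueue []

BFS order: [6, 2, 3, 4, 0, 1, 5]


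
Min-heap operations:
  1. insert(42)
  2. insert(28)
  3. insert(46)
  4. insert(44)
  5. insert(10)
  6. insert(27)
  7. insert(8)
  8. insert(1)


insert(42) -> [42]
insert(28) -> [28, 42]
insert(46) -> [28, 42, 46]
insert(44) -> [28, 42, 46, 44]
insert(10) -> [10, 28, 46, 44, 42]
insert(27) -> [10, 28, 27, 44, 42, 46]
insert(8) -> [8, 28, 10, 44, 42, 46, 27]
insert(1) -> [1, 8, 10, 28, 42, 46, 27, 44]

Final heap: [1, 8, 10, 28, 42, 46, 27, 44]


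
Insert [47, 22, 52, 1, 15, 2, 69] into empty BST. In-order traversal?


Insert 47: root
Insert 22: L from 47
Insert 52: R from 47
Insert 1: L from 47 -> L from 22
Insert 15: L from 47 -> L from 22 -> R from 1
Insert 2: L from 47 -> L from 22 -> R from 1 -> L from 15
Insert 69: R from 47 -> R from 52

In-order: [1, 2, 15, 22, 47, 52, 69]


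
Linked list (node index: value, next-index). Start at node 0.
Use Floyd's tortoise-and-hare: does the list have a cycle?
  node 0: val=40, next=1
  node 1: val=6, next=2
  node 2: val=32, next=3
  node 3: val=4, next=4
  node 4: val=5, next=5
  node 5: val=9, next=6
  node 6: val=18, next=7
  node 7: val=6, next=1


Floyd's tortoise (slow, +1) and hare (fast, +2):
  init: slow=0, fast=0
  step 1: slow=1, fast=2
  step 2: slow=2, fast=4
  step 3: slow=3, fast=6
  step 4: slow=4, fast=1
  step 5: slow=5, fast=3
  step 6: slow=6, fast=5
  step 7: slow=7, fast=7
  slow == fast at node 7: cycle detected

Cycle: yes


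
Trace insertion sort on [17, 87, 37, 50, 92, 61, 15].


Initial: [17, 87, 37, 50, 92, 61, 15]
Insert 87: [17, 87, 37, 50, 92, 61, 15]
Insert 37: [17, 37, 87, 50, 92, 61, 15]
Insert 50: [17, 37, 50, 87, 92, 61, 15]
Insert 92: [17, 37, 50, 87, 92, 61, 15]
Insert 61: [17, 37, 50, 61, 87, 92, 15]
Insert 15: [15, 17, 37, 50, 61, 87, 92]

Sorted: [15, 17, 37, 50, 61, 87, 92]


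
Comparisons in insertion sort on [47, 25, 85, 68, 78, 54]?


Algorithm: insertion sort
Input: [47, 25, 85, 68, 78, 54]
Sorted: [25, 47, 54, 68, 78, 85]

10


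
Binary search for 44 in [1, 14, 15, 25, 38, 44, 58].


Step 1: lo=0, hi=6, mid=3, val=25
Step 2: lo=4, hi=6, mid=5, val=44

Found at index 5


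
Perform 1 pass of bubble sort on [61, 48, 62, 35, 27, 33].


Initial: [61, 48, 62, 35, 27, 33]
Pass 1: [48, 61, 35, 27, 33, 62] (4 swaps)

After 1 pass: [48, 61, 35, 27, 33, 62]


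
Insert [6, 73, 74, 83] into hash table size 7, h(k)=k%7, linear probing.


Insert 6: h=6 -> slot 6
Insert 73: h=3 -> slot 3
Insert 74: h=4 -> slot 4
Insert 83: h=6, 1 probes -> slot 0

Table: [83, None, None, 73, 74, None, 6]


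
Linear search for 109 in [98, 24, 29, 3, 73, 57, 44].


i=0: 98!=109
i=1: 24!=109
i=2: 29!=109
i=3: 3!=109
i=4: 73!=109
i=5: 57!=109
i=6: 44!=109

Not found, 7 comps


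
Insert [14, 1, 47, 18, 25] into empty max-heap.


Insert 14: [14]
Insert 1: [14, 1]
Insert 47: [47, 1, 14]
Insert 18: [47, 18, 14, 1]
Insert 25: [47, 25, 14, 1, 18]

Final heap: [47, 25, 14, 1, 18]


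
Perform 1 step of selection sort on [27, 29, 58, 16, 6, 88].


Initial: [27, 29, 58, 16, 6, 88]
Step 1: min=6 at 4
  Swap: [6, 29, 58, 16, 27, 88]

After 1 step: [6, 29, 58, 16, 27, 88]


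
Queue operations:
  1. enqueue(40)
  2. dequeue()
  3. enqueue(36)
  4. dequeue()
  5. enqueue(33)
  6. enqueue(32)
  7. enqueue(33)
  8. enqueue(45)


enqueue(40) -> [40]
dequeue()->40, []
enqueue(36) -> [36]
dequeue()->36, []
enqueue(33) -> [33]
enqueue(32) -> [33, 32]
enqueue(33) -> [33, 32, 33]
enqueue(45) -> [33, 32, 33, 45]

Final queue: [33, 32, 33, 45]


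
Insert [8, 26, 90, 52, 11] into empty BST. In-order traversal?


Insert 8: root
Insert 26: R from 8
Insert 90: R from 8 -> R from 26
Insert 52: R from 8 -> R from 26 -> L from 90
Insert 11: R from 8 -> L from 26

In-order: [8, 11, 26, 52, 90]


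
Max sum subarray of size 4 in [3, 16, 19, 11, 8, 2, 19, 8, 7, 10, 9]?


[0:4]: 49
[1:5]: 54
[2:6]: 40
[3:7]: 40
[4:8]: 37
[5:9]: 36
[6:10]: 44
[7:11]: 34

Max: 54 at [1:5]


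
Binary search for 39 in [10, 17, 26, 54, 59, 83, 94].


Step 1: lo=0, hi=6, mid=3, val=54
Step 2: lo=0, hi=2, mid=1, val=17
Step 3: lo=2, hi=2, mid=2, val=26

Not found


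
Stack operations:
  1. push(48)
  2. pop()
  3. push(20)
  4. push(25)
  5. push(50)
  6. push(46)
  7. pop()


push(48) -> [48]
pop()->48, []
push(20) -> [20]
push(25) -> [20, 25]
push(50) -> [20, 25, 50]
push(46) -> [20, 25, 50, 46]
pop()->46, [20, 25, 50]

Final stack: [20, 25, 50]


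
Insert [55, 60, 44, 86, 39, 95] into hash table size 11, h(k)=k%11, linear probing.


Insert 55: h=0 -> slot 0
Insert 60: h=5 -> slot 5
Insert 44: h=0, 1 probes -> slot 1
Insert 86: h=9 -> slot 9
Insert 39: h=6 -> slot 6
Insert 95: h=7 -> slot 7

Table: [55, 44, None, None, None, 60, 39, 95, None, 86, None]


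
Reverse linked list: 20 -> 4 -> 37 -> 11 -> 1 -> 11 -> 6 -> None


Step 1: curr=20, set curr.next=prev(None) | reversed so far: 20
Step 2: curr=4, set curr.next=prev(20) | reversed so far: 4 -> 20
Step 3: curr=37, set curr.next=prev(4) | reversed so far: 37 -> 4 -> 20
Step 4: curr=11, set curr.next=prev(37) | reversed so far: 11 -> 37 -> 4 -> 20
Step 5: curr=1, set curr.next=prev(11) | reversed so far: 1 -> 11 -> 37 -> 4 -> 20
Step 6: curr=11, set curr.next=prev(1) | reversed so far: 11 -> 1 -> 11 -> 37 -> 4 -> 20
Step 7: curr=6, set curr.next=prev(11) | reversed so far: 6 -> 11 -> 1 -> 11 -> 37 -> 4 -> 20

6 -> 11 -> 1 -> 11 -> 37 -> 4 -> 20 -> None


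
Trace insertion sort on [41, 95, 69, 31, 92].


Initial: [41, 95, 69, 31, 92]
Insert 95: [41, 95, 69, 31, 92]
Insert 69: [41, 69, 95, 31, 92]
Insert 31: [31, 41, 69, 95, 92]
Insert 92: [31, 41, 69, 92, 95]

Sorted: [31, 41, 69, 92, 95]


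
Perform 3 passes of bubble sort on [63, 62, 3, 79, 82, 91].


Initial: [63, 62, 3, 79, 82, 91]
Pass 1: [62, 3, 63, 79, 82, 91] (2 swaps)
Pass 2: [3, 62, 63, 79, 82, 91] (1 swaps)
Pass 3: [3, 62, 63, 79, 82, 91] (0 swaps)

After 3 passes: [3, 62, 63, 79, 82, 91]


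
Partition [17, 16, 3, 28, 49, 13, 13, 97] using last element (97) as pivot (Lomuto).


Pivot: 97
  17 <= 97: advance i (no swap)
  16 <= 97: advance i (no swap)
  3 <= 97: advance i (no swap)
  28 <= 97: advance i (no swap)
  49 <= 97: advance i (no swap)
  13 <= 97: advance i (no swap)
  13 <= 97: advance i (no swap)
Place pivot at 7: [17, 16, 3, 28, 49, 13, 13, 97]

Partitioned: [17, 16, 3, 28, 49, 13, 13, 97]


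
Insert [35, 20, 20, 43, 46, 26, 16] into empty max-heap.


Insert 35: [35]
Insert 20: [35, 20]
Insert 20: [35, 20, 20]
Insert 43: [43, 35, 20, 20]
Insert 46: [46, 43, 20, 20, 35]
Insert 26: [46, 43, 26, 20, 35, 20]
Insert 16: [46, 43, 26, 20, 35, 20, 16]

Final heap: [46, 43, 26, 20, 35, 20, 16]


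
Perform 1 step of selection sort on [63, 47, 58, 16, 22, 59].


Initial: [63, 47, 58, 16, 22, 59]
Step 1: min=16 at 3
  Swap: [16, 47, 58, 63, 22, 59]

After 1 step: [16, 47, 58, 63, 22, 59]


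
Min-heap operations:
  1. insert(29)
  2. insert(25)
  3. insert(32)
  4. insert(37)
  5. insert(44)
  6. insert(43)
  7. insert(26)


insert(29) -> [29]
insert(25) -> [25, 29]
insert(32) -> [25, 29, 32]
insert(37) -> [25, 29, 32, 37]
insert(44) -> [25, 29, 32, 37, 44]
insert(43) -> [25, 29, 32, 37, 44, 43]
insert(26) -> [25, 29, 26, 37, 44, 43, 32]

Final heap: [25, 29, 26, 37, 44, 43, 32]


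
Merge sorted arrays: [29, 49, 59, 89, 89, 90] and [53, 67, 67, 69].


Take 29 from A
Take 49 from A
Take 53 from B
Take 59 from A
Take 67 from B
Take 67 from B
Take 69 from B

Merged: [29, 49, 53, 59, 67, 67, 69, 89, 89, 90]


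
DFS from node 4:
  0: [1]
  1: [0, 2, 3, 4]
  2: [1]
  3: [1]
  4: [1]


Visit 4, push [1]
Visit 1, push [3, 2, 0]
Visit 0, push []
Visit 2, push []
Visit 3, push []

DFS order: [4, 1, 0, 2, 3]


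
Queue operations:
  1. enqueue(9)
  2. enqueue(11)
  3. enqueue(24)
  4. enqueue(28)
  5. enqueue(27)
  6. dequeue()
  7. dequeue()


enqueue(9) -> [9]
enqueue(11) -> [9, 11]
enqueue(24) -> [9, 11, 24]
enqueue(28) -> [9, 11, 24, 28]
enqueue(27) -> [9, 11, 24, 28, 27]
dequeue()->9, [11, 24, 28, 27]
dequeue()->11, [24, 28, 27]

Final queue: [24, 28, 27]


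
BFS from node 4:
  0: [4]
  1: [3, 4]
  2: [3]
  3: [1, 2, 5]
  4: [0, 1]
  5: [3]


Visit 4, enqueue [0, 1]
Visit 0, enqueue []
Visit 1, enqueue [3]
Visit 3, enqueue [2, 5]
Visit 2, enqueue []
Visit 5, enqueue []

BFS order: [4, 0, 1, 3, 2, 5]


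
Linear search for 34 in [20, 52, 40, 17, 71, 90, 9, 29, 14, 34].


i=0: 20!=34
i=1: 52!=34
i=2: 40!=34
i=3: 17!=34
i=4: 71!=34
i=5: 90!=34
i=6: 9!=34
i=7: 29!=34
i=8: 14!=34
i=9: 34==34 found!

Found at 9, 10 comps


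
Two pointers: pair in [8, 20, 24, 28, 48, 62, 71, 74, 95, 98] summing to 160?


lo=0(8)+hi=9(98)=106
lo=1(20)+hi=9(98)=118
lo=2(24)+hi=9(98)=122
lo=3(28)+hi=9(98)=126
lo=4(48)+hi=9(98)=146
lo=5(62)+hi=9(98)=160

Yes: 62+98=160


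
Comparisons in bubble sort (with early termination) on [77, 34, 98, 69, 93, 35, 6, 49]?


Algorithm: bubble sort (with early termination)
Input: [77, 34, 98, 69, 93, 35, 6, 49]
Sorted: [6, 34, 35, 49, 69, 77, 93, 98]

28


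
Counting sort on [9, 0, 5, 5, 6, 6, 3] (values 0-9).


Input: [9, 0, 5, 5, 6, 6, 3]
Counts: [1, 0, 0, 1, 0, 2, 2, 0, 0, 1]

Sorted: [0, 3, 5, 5, 6, 6, 9]


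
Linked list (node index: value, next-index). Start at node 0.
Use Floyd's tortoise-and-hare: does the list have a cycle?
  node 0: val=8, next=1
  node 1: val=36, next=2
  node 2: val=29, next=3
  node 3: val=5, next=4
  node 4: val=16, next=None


Floyd's tortoise (slow, +1) and hare (fast, +2):
  init: slow=0, fast=0
  step 1: slow=1, fast=2
  step 2: slow=2, fast=4
  step 3: fast -> None, no cycle

Cycle: no


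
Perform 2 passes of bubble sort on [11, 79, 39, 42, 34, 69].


Initial: [11, 79, 39, 42, 34, 69]
Pass 1: [11, 39, 42, 34, 69, 79] (4 swaps)
Pass 2: [11, 39, 34, 42, 69, 79] (1 swaps)

After 2 passes: [11, 39, 34, 42, 69, 79]


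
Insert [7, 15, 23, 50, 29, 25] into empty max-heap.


Insert 7: [7]
Insert 15: [15, 7]
Insert 23: [23, 7, 15]
Insert 50: [50, 23, 15, 7]
Insert 29: [50, 29, 15, 7, 23]
Insert 25: [50, 29, 25, 7, 23, 15]

Final heap: [50, 29, 25, 7, 23, 15]


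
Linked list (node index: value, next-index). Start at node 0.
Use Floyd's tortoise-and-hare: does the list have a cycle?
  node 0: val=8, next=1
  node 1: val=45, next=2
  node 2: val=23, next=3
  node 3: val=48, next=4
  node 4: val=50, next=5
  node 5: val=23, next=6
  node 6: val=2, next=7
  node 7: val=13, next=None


Floyd's tortoise (slow, +1) and hare (fast, +2):
  init: slow=0, fast=0
  step 1: slow=1, fast=2
  step 2: slow=2, fast=4
  step 3: slow=3, fast=6
  step 4: fast 6->7->None, no cycle

Cycle: no


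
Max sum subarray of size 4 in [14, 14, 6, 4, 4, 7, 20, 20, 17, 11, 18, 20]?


[0:4]: 38
[1:5]: 28
[2:6]: 21
[3:7]: 35
[4:8]: 51
[5:9]: 64
[6:10]: 68
[7:11]: 66
[8:12]: 66

Max: 68 at [6:10]


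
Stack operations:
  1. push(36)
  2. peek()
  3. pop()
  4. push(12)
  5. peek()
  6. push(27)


push(36) -> [36]
peek()->36
pop()->36, []
push(12) -> [12]
peek()->12
push(27) -> [12, 27]

Final stack: [12, 27]


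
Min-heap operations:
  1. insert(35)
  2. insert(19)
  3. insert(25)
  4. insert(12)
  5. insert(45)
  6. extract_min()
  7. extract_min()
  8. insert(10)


insert(35) -> [35]
insert(19) -> [19, 35]
insert(25) -> [19, 35, 25]
insert(12) -> [12, 19, 25, 35]
insert(45) -> [12, 19, 25, 35, 45]
extract_min()->12, [19, 35, 25, 45]
extract_min()->19, [25, 35, 45]
insert(10) -> [10, 25, 45, 35]

Final heap: [10, 25, 45, 35]


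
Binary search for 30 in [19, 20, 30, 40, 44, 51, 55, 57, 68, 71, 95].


Step 1: lo=0, hi=10, mid=5, val=51
Step 2: lo=0, hi=4, mid=2, val=30

Found at index 2


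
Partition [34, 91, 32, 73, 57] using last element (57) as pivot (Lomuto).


Pivot: 57
  34 <= 57: advance i (no swap)
  32 <= 57: swap -> [34, 32, 91, 73, 57]
Place pivot at 2: [34, 32, 57, 73, 91]

Partitioned: [34, 32, 57, 73, 91]


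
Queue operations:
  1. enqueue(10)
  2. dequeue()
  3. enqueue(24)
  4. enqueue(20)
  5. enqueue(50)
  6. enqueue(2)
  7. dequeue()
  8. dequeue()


enqueue(10) -> [10]
dequeue()->10, []
enqueue(24) -> [24]
enqueue(20) -> [24, 20]
enqueue(50) -> [24, 20, 50]
enqueue(2) -> [24, 20, 50, 2]
dequeue()->24, [20, 50, 2]
dequeue()->20, [50, 2]

Final queue: [50, 2]


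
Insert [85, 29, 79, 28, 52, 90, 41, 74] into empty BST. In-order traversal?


Insert 85: root
Insert 29: L from 85
Insert 79: L from 85 -> R from 29
Insert 28: L from 85 -> L from 29
Insert 52: L from 85 -> R from 29 -> L from 79
Insert 90: R from 85
Insert 41: L from 85 -> R from 29 -> L from 79 -> L from 52
Insert 74: L from 85 -> R from 29 -> L from 79 -> R from 52

In-order: [28, 29, 41, 52, 74, 79, 85, 90]


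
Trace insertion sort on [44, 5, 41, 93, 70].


Initial: [44, 5, 41, 93, 70]
Insert 5: [5, 44, 41, 93, 70]
Insert 41: [5, 41, 44, 93, 70]
Insert 93: [5, 41, 44, 93, 70]
Insert 70: [5, 41, 44, 70, 93]

Sorted: [5, 41, 44, 70, 93]


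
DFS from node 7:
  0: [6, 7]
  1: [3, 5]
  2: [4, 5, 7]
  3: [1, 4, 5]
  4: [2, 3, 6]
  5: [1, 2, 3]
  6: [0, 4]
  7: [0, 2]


Visit 7, push [2, 0]
Visit 0, push [6]
Visit 6, push [4]
Visit 4, push [3, 2]
Visit 2, push [5]
Visit 5, push [3, 1]
Visit 1, push [3]
Visit 3, push []

DFS order: [7, 0, 6, 4, 2, 5, 1, 3]


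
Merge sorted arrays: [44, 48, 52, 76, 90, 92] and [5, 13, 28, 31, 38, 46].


Take 5 from B
Take 13 from B
Take 28 from B
Take 31 from B
Take 38 from B
Take 44 from A
Take 46 from B

Merged: [5, 13, 28, 31, 38, 44, 46, 48, 52, 76, 90, 92]


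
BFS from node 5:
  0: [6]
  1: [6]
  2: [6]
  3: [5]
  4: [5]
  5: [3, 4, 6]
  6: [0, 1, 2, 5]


Visit 5, enqueue [3, 4, 6]
Visit 3, enqueue []
Visit 4, enqueue []
Visit 6, enqueue [0, 1, 2]
Visit 0, enqueue []
Visit 1, enqueue []
Visit 2, enqueue []

BFS order: [5, 3, 4, 6, 0, 1, 2]


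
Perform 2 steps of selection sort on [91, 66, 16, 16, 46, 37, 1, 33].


Initial: [91, 66, 16, 16, 46, 37, 1, 33]
Step 1: min=1 at 6
  Swap: [1, 66, 16, 16, 46, 37, 91, 33]
Step 2: min=16 at 2
  Swap: [1, 16, 66, 16, 46, 37, 91, 33]

After 2 steps: [1, 16, 66, 16, 46, 37, 91, 33]


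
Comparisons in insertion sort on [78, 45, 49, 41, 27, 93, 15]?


Algorithm: insertion sort
Input: [78, 45, 49, 41, 27, 93, 15]
Sorted: [15, 27, 41, 45, 49, 78, 93]

17


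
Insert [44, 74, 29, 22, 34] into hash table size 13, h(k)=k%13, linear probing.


Insert 44: h=5 -> slot 5
Insert 74: h=9 -> slot 9
Insert 29: h=3 -> slot 3
Insert 22: h=9, 1 probes -> slot 10
Insert 34: h=8 -> slot 8

Table: [None, None, None, 29, None, 44, None, None, 34, 74, 22, None, None]


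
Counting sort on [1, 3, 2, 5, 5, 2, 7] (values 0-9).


Input: [1, 3, 2, 5, 5, 2, 7]
Counts: [0, 1, 2, 1, 0, 2, 0, 1, 0, 0]

Sorted: [1, 2, 2, 3, 5, 5, 7]


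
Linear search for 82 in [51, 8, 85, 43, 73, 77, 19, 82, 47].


i=0: 51!=82
i=1: 8!=82
i=2: 85!=82
i=3: 43!=82
i=4: 73!=82
i=5: 77!=82
i=6: 19!=82
i=7: 82==82 found!

Found at 7, 8 comps


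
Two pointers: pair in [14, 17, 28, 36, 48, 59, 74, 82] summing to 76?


lo=0(14)+hi=7(82)=96
lo=0(14)+hi=6(74)=88
lo=0(14)+hi=5(59)=73
lo=1(17)+hi=5(59)=76

Yes: 17+59=76


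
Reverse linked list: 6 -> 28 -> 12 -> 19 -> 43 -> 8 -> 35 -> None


Step 1: curr=6, set curr.next=prev(None) | reversed so far: 6
Step 2: curr=28, set curr.next=prev(6) | reversed so far: 28 -> 6
Step 3: curr=12, set curr.next=prev(28) | reversed so far: 12 -> 28 -> 6
Step 4: curr=19, set curr.next=prev(12) | reversed so far: 19 -> 12 -> 28 -> 6
Step 5: curr=43, set curr.next=prev(19) | reversed so far: 43 -> 19 -> 12 -> 28 -> 6
Step 6: curr=8, set curr.next=prev(43) | reversed so far: 8 -> 43 -> 19 -> 12 -> 28 -> 6
Step 7: curr=35, set curr.next=prev(8) | reversed so far: 35 -> 8 -> 43 -> 19 -> 12 -> 28 -> 6

35 -> 8 -> 43 -> 19 -> 12 -> 28 -> 6 -> None


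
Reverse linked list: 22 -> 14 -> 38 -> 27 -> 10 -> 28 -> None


Step 1: curr=22, set curr.next=prev(None) | reversed so far: 22
Step 2: curr=14, set curr.next=prev(22) | reversed so far: 14 -> 22
Step 3: curr=38, set curr.next=prev(14) | reversed so far: 38 -> 14 -> 22
Step 4: curr=27, set curr.next=prev(38) | reversed so far: 27 -> 38 -> 14 -> 22
Step 5: curr=10, set curr.next=prev(27) | reversed so far: 10 -> 27 -> 38 -> 14 -> 22
Step 6: curr=28, set curr.next=prev(10) | reversed so far: 28 -> 10 -> 27 -> 38 -> 14 -> 22

28 -> 10 -> 27 -> 38 -> 14 -> 22 -> None


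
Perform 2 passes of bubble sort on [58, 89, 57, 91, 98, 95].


Initial: [58, 89, 57, 91, 98, 95]
Pass 1: [58, 57, 89, 91, 95, 98] (2 swaps)
Pass 2: [57, 58, 89, 91, 95, 98] (1 swaps)

After 2 passes: [57, 58, 89, 91, 95, 98]


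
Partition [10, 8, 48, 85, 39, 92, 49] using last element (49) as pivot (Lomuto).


Pivot: 49
  10 <= 49: advance i (no swap)
  8 <= 49: advance i (no swap)
  48 <= 49: advance i (no swap)
  39 <= 49: swap -> [10, 8, 48, 39, 85, 92, 49]
Place pivot at 4: [10, 8, 48, 39, 49, 92, 85]

Partitioned: [10, 8, 48, 39, 49, 92, 85]


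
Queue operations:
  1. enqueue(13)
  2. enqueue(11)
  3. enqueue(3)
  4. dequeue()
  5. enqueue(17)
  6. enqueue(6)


enqueue(13) -> [13]
enqueue(11) -> [13, 11]
enqueue(3) -> [13, 11, 3]
dequeue()->13, [11, 3]
enqueue(17) -> [11, 3, 17]
enqueue(6) -> [11, 3, 17, 6]

Final queue: [11, 3, 17, 6]


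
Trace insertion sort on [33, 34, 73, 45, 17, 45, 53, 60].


Initial: [33, 34, 73, 45, 17, 45, 53, 60]
Insert 34: [33, 34, 73, 45, 17, 45, 53, 60]
Insert 73: [33, 34, 73, 45, 17, 45, 53, 60]
Insert 45: [33, 34, 45, 73, 17, 45, 53, 60]
Insert 17: [17, 33, 34, 45, 73, 45, 53, 60]
Insert 45: [17, 33, 34, 45, 45, 73, 53, 60]
Insert 53: [17, 33, 34, 45, 45, 53, 73, 60]
Insert 60: [17, 33, 34, 45, 45, 53, 60, 73]

Sorted: [17, 33, 34, 45, 45, 53, 60, 73]


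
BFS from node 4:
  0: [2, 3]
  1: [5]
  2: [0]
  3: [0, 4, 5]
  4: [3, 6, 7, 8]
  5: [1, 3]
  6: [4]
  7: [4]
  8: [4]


Visit 4, enqueue [3, 6, 7, 8]
Visit 3, enqueue [0, 5]
Visit 6, enqueue []
Visit 7, enqueue []
Visit 8, enqueue []
Visit 0, enqueue [2]
Visit 5, enqueue [1]
Visit 2, enqueue []
Visit 1, enqueue []

BFS order: [4, 3, 6, 7, 8, 0, 5, 2, 1]


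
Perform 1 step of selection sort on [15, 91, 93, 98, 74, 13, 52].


Initial: [15, 91, 93, 98, 74, 13, 52]
Step 1: min=13 at 5
  Swap: [13, 91, 93, 98, 74, 15, 52]

After 1 step: [13, 91, 93, 98, 74, 15, 52]


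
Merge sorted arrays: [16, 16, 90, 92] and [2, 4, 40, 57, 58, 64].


Take 2 from B
Take 4 from B
Take 16 from A
Take 16 from A
Take 40 from B
Take 57 from B
Take 58 from B
Take 64 from B

Merged: [2, 4, 16, 16, 40, 57, 58, 64, 90, 92]


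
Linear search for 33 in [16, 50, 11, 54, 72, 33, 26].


i=0: 16!=33
i=1: 50!=33
i=2: 11!=33
i=3: 54!=33
i=4: 72!=33
i=5: 33==33 found!

Found at 5, 6 comps


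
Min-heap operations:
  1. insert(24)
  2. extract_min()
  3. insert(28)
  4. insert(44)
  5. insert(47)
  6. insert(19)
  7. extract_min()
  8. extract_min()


insert(24) -> [24]
extract_min()->24, []
insert(28) -> [28]
insert(44) -> [28, 44]
insert(47) -> [28, 44, 47]
insert(19) -> [19, 28, 47, 44]
extract_min()->19, [28, 44, 47]
extract_min()->28, [44, 47]

Final heap: [44, 47]


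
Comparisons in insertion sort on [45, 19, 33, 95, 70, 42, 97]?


Algorithm: insertion sort
Input: [45, 19, 33, 95, 70, 42, 97]
Sorted: [19, 33, 42, 45, 70, 95, 97]

11


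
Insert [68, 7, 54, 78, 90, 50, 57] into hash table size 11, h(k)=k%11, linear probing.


Insert 68: h=2 -> slot 2
Insert 7: h=7 -> slot 7
Insert 54: h=10 -> slot 10
Insert 78: h=1 -> slot 1
Insert 90: h=2, 1 probes -> slot 3
Insert 50: h=6 -> slot 6
Insert 57: h=2, 2 probes -> slot 4

Table: [None, 78, 68, 90, 57, None, 50, 7, None, None, 54]


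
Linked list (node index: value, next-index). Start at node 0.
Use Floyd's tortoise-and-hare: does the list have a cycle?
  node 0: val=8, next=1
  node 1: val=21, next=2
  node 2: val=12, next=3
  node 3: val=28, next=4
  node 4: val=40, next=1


Floyd's tortoise (slow, +1) and hare (fast, +2):
  init: slow=0, fast=0
  step 1: slow=1, fast=2
  step 2: slow=2, fast=4
  step 3: slow=3, fast=2
  step 4: slow=4, fast=4
  slow == fast at node 4: cycle detected

Cycle: yes


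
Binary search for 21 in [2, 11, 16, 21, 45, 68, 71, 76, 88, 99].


Step 1: lo=0, hi=9, mid=4, val=45
Step 2: lo=0, hi=3, mid=1, val=11
Step 3: lo=2, hi=3, mid=2, val=16
Step 4: lo=3, hi=3, mid=3, val=21

Found at index 3


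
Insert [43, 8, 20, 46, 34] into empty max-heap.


Insert 43: [43]
Insert 8: [43, 8]
Insert 20: [43, 8, 20]
Insert 46: [46, 43, 20, 8]
Insert 34: [46, 43, 20, 8, 34]

Final heap: [46, 43, 20, 8, 34]


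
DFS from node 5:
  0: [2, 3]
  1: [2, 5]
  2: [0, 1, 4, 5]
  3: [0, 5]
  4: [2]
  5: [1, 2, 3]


Visit 5, push [3, 2, 1]
Visit 1, push [2]
Visit 2, push [4, 0]
Visit 0, push [3]
Visit 3, push []
Visit 4, push []

DFS order: [5, 1, 2, 0, 3, 4]


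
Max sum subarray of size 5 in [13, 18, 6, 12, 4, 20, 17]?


[0:5]: 53
[1:6]: 60
[2:7]: 59

Max: 60 at [1:6]


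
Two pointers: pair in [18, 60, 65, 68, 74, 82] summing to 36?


lo=0(18)+hi=5(82)=100
lo=0(18)+hi=4(74)=92
lo=0(18)+hi=3(68)=86
lo=0(18)+hi=2(65)=83
lo=0(18)+hi=1(60)=78

No pair found


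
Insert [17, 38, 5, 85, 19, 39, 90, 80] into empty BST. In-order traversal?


Insert 17: root
Insert 38: R from 17
Insert 5: L from 17
Insert 85: R from 17 -> R from 38
Insert 19: R from 17 -> L from 38
Insert 39: R from 17 -> R from 38 -> L from 85
Insert 90: R from 17 -> R from 38 -> R from 85
Insert 80: R from 17 -> R from 38 -> L from 85 -> R from 39

In-order: [5, 17, 19, 38, 39, 80, 85, 90]


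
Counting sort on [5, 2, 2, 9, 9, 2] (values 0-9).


Input: [5, 2, 2, 9, 9, 2]
Counts: [0, 0, 3, 0, 0, 1, 0, 0, 0, 2]

Sorted: [2, 2, 2, 5, 9, 9]


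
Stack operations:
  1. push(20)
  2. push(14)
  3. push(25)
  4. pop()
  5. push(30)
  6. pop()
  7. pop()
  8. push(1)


push(20) -> [20]
push(14) -> [20, 14]
push(25) -> [20, 14, 25]
pop()->25, [20, 14]
push(30) -> [20, 14, 30]
pop()->30, [20, 14]
pop()->14, [20]
push(1) -> [20, 1]

Final stack: [20, 1]


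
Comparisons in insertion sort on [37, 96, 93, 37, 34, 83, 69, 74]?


Algorithm: insertion sort
Input: [37, 96, 93, 37, 34, 83, 69, 74]
Sorted: [34, 37, 37, 69, 74, 83, 93, 96]

21


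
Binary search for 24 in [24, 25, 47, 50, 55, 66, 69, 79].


Step 1: lo=0, hi=7, mid=3, val=50
Step 2: lo=0, hi=2, mid=1, val=25
Step 3: lo=0, hi=0, mid=0, val=24

Found at index 0


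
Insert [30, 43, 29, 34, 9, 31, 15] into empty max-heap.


Insert 30: [30]
Insert 43: [43, 30]
Insert 29: [43, 30, 29]
Insert 34: [43, 34, 29, 30]
Insert 9: [43, 34, 29, 30, 9]
Insert 31: [43, 34, 31, 30, 9, 29]
Insert 15: [43, 34, 31, 30, 9, 29, 15]

Final heap: [43, 34, 31, 30, 9, 29, 15]


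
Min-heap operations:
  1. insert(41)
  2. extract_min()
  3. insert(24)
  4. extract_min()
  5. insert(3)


insert(41) -> [41]
extract_min()->41, []
insert(24) -> [24]
extract_min()->24, []
insert(3) -> [3]

Final heap: [3]


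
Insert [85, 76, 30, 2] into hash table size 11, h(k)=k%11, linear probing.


Insert 85: h=8 -> slot 8
Insert 76: h=10 -> slot 10
Insert 30: h=8, 1 probes -> slot 9
Insert 2: h=2 -> slot 2

Table: [None, None, 2, None, None, None, None, None, 85, 30, 76]


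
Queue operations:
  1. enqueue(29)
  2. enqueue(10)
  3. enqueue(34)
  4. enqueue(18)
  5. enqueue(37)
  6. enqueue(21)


enqueue(29) -> [29]
enqueue(10) -> [29, 10]
enqueue(34) -> [29, 10, 34]
enqueue(18) -> [29, 10, 34, 18]
enqueue(37) -> [29, 10, 34, 18, 37]
enqueue(21) -> [29, 10, 34, 18, 37, 21]

Final queue: [29, 10, 34, 18, 37, 21]


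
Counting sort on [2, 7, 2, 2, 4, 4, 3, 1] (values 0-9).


Input: [2, 7, 2, 2, 4, 4, 3, 1]
Counts: [0, 1, 3, 1, 2, 0, 0, 1, 0, 0]

Sorted: [1, 2, 2, 2, 3, 4, 4, 7]


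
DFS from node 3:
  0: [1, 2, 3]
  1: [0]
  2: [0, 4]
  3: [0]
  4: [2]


Visit 3, push [0]
Visit 0, push [2, 1]
Visit 1, push []
Visit 2, push [4]
Visit 4, push []

DFS order: [3, 0, 1, 2, 4]


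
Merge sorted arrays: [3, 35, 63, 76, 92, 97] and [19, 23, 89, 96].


Take 3 from A
Take 19 from B
Take 23 from B
Take 35 from A
Take 63 from A
Take 76 from A
Take 89 from B
Take 92 from A
Take 96 from B

Merged: [3, 19, 23, 35, 63, 76, 89, 92, 96, 97]


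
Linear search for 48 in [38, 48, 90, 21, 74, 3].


i=0: 38!=48
i=1: 48==48 found!

Found at 1, 2 comps


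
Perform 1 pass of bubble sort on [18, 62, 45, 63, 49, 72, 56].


Initial: [18, 62, 45, 63, 49, 72, 56]
Pass 1: [18, 45, 62, 49, 63, 56, 72] (3 swaps)

After 1 pass: [18, 45, 62, 49, 63, 56, 72]


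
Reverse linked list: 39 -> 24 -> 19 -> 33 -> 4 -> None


Step 1: curr=39, set curr.next=prev(None) | reversed so far: 39
Step 2: curr=24, set curr.next=prev(39) | reversed so far: 24 -> 39
Step 3: curr=19, set curr.next=prev(24) | reversed so far: 19 -> 24 -> 39
Step 4: curr=33, set curr.next=prev(19) | reversed so far: 33 -> 19 -> 24 -> 39
Step 5: curr=4, set curr.next=prev(33) | reversed so far: 4 -> 33 -> 19 -> 24 -> 39

4 -> 33 -> 19 -> 24 -> 39 -> None


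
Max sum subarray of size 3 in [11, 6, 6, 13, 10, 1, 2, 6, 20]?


[0:3]: 23
[1:4]: 25
[2:5]: 29
[3:6]: 24
[4:7]: 13
[5:8]: 9
[6:9]: 28

Max: 29 at [2:5]


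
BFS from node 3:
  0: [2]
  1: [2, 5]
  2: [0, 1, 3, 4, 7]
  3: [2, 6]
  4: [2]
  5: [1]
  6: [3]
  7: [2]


Visit 3, enqueue [2, 6]
Visit 2, enqueue [0, 1, 4, 7]
Visit 6, enqueue []
Visit 0, enqueue []
Visit 1, enqueue [5]
Visit 4, enqueue []
Visit 7, enqueue []
Visit 5, enqueue []

BFS order: [3, 2, 6, 0, 1, 4, 7, 5]


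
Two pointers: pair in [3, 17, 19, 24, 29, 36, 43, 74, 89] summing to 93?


lo=0(3)+hi=8(89)=92
lo=1(17)+hi=8(89)=106
lo=1(17)+hi=7(74)=91
lo=2(19)+hi=7(74)=93

Yes: 19+74=93


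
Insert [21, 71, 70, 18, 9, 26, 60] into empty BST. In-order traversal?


Insert 21: root
Insert 71: R from 21
Insert 70: R from 21 -> L from 71
Insert 18: L from 21
Insert 9: L from 21 -> L from 18
Insert 26: R from 21 -> L from 71 -> L from 70
Insert 60: R from 21 -> L from 71 -> L from 70 -> R from 26

In-order: [9, 18, 21, 26, 60, 70, 71]


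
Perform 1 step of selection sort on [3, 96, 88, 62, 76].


Initial: [3, 96, 88, 62, 76]
Step 1: min=3 at 0
  Swap: [3, 96, 88, 62, 76]

After 1 step: [3, 96, 88, 62, 76]


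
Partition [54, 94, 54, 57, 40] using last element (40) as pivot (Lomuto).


Pivot: 40
Place pivot at 0: [40, 94, 54, 57, 54]

Partitioned: [40, 94, 54, 57, 54]


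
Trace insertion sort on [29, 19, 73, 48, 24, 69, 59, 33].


Initial: [29, 19, 73, 48, 24, 69, 59, 33]
Insert 19: [19, 29, 73, 48, 24, 69, 59, 33]
Insert 73: [19, 29, 73, 48, 24, 69, 59, 33]
Insert 48: [19, 29, 48, 73, 24, 69, 59, 33]
Insert 24: [19, 24, 29, 48, 73, 69, 59, 33]
Insert 69: [19, 24, 29, 48, 69, 73, 59, 33]
Insert 59: [19, 24, 29, 48, 59, 69, 73, 33]
Insert 33: [19, 24, 29, 33, 48, 59, 69, 73]

Sorted: [19, 24, 29, 33, 48, 59, 69, 73]


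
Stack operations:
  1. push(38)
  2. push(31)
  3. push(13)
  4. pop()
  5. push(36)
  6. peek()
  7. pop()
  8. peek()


push(38) -> [38]
push(31) -> [38, 31]
push(13) -> [38, 31, 13]
pop()->13, [38, 31]
push(36) -> [38, 31, 36]
peek()->36
pop()->36, [38, 31]
peek()->31

Final stack: [38, 31]


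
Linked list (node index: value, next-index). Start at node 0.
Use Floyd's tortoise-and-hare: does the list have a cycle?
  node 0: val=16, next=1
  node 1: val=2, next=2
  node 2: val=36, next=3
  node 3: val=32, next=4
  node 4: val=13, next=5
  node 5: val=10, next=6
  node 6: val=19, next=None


Floyd's tortoise (slow, +1) and hare (fast, +2):
  init: slow=0, fast=0
  step 1: slow=1, fast=2
  step 2: slow=2, fast=4
  step 3: slow=3, fast=6
  step 4: fast -> None, no cycle

Cycle: no


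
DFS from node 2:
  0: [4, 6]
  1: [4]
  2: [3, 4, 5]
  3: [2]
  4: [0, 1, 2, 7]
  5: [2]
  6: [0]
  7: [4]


Visit 2, push [5, 4, 3]
Visit 3, push []
Visit 4, push [7, 1, 0]
Visit 0, push [6]
Visit 6, push []
Visit 1, push []
Visit 7, push []
Visit 5, push []

DFS order: [2, 3, 4, 0, 6, 1, 7, 5]


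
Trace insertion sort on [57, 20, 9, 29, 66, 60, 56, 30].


Initial: [57, 20, 9, 29, 66, 60, 56, 30]
Insert 20: [20, 57, 9, 29, 66, 60, 56, 30]
Insert 9: [9, 20, 57, 29, 66, 60, 56, 30]
Insert 29: [9, 20, 29, 57, 66, 60, 56, 30]
Insert 66: [9, 20, 29, 57, 66, 60, 56, 30]
Insert 60: [9, 20, 29, 57, 60, 66, 56, 30]
Insert 56: [9, 20, 29, 56, 57, 60, 66, 30]
Insert 30: [9, 20, 29, 30, 56, 57, 60, 66]

Sorted: [9, 20, 29, 30, 56, 57, 60, 66]


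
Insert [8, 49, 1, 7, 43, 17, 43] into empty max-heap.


Insert 8: [8]
Insert 49: [49, 8]
Insert 1: [49, 8, 1]
Insert 7: [49, 8, 1, 7]
Insert 43: [49, 43, 1, 7, 8]
Insert 17: [49, 43, 17, 7, 8, 1]
Insert 43: [49, 43, 43, 7, 8, 1, 17]

Final heap: [49, 43, 43, 7, 8, 1, 17]


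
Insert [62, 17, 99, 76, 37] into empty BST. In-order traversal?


Insert 62: root
Insert 17: L from 62
Insert 99: R from 62
Insert 76: R from 62 -> L from 99
Insert 37: L from 62 -> R from 17

In-order: [17, 37, 62, 76, 99]


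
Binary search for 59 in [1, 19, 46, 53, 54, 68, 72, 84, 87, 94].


Step 1: lo=0, hi=9, mid=4, val=54
Step 2: lo=5, hi=9, mid=7, val=84
Step 3: lo=5, hi=6, mid=5, val=68

Not found


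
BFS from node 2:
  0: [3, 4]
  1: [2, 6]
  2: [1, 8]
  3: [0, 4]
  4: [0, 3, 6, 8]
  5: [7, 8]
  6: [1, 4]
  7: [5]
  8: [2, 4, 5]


Visit 2, enqueue [1, 8]
Visit 1, enqueue [6]
Visit 8, enqueue [4, 5]
Visit 6, enqueue []
Visit 4, enqueue [0, 3]
Visit 5, enqueue [7]
Visit 0, enqueue []
Visit 3, enqueue []
Visit 7, enqueue []

BFS order: [2, 1, 8, 6, 4, 5, 0, 3, 7]
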